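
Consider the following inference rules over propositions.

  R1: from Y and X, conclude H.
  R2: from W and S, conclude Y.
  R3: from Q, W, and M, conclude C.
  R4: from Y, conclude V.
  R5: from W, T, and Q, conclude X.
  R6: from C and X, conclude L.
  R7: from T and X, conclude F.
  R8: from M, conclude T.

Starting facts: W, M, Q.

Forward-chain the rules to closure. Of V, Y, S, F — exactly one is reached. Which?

From M, R8 gives T.
W, T, and Q hold, so X follows (R5).
T and X hold, so F follows (R7).
Y would need W and S (R2), but S is never established. V would need Y (R4), but Y is never established. No rule produces S, and it is not given.

F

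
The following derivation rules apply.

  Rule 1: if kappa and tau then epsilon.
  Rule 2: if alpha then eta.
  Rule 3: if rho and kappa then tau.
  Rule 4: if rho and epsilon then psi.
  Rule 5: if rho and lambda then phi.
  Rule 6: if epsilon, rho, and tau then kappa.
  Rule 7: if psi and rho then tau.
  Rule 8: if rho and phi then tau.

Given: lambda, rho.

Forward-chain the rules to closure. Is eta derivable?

No

eta would need alpha (Rule 2), but alpha is never established.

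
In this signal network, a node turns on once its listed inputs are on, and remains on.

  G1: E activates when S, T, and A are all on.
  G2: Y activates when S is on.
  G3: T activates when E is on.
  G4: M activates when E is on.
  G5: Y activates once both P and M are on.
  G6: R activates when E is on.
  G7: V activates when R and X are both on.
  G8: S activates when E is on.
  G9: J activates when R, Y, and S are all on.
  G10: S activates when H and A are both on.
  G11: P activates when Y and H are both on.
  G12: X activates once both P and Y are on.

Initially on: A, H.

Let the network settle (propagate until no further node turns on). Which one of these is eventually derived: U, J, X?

H and A are on, so S activates (G10).
S is on, so Y activates (G2).
Y and H are on, so P activates (G11).
P and Y are on, so X activates (G12).
No rule produces U, and it is not given. J would need R, Y, and S (G9), but R never turns on.

X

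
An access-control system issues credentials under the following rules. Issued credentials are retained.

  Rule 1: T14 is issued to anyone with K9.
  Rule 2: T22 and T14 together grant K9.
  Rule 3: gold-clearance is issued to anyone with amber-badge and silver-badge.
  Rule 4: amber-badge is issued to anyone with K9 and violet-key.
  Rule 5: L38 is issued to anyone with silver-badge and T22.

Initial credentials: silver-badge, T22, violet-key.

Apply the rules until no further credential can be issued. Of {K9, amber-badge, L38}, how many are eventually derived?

Holding silver-badge and T22 grants L38 (Rule 5).
K9 would need T22 and T14 (Rule 2), but T14 is never granted.
amber-badge would need K9 and violet-key (Rule 4), but K9 is never granted.
L38: reached.
Reached: L38 — 1 of the 3.

1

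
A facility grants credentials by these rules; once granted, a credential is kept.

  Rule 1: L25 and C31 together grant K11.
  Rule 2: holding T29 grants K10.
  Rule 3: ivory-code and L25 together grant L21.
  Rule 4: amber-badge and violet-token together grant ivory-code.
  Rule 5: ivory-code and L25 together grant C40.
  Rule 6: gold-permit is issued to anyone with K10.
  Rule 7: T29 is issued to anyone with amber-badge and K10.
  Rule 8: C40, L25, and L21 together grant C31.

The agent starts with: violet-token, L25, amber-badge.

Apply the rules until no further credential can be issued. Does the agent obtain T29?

T29 would need amber-badge and K10 (Rule 7), but K10 is never granted.

No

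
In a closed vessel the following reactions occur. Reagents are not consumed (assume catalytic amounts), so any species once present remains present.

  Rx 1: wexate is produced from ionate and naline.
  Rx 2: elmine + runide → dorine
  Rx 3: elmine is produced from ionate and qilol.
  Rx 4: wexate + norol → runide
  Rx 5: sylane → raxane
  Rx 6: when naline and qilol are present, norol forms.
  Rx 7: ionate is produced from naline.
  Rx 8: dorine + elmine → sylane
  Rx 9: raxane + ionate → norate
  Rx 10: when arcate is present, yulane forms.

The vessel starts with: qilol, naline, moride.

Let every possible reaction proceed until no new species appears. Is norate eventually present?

Yes

naline and qilol present → norol forms (Rx 6).
naline present → ionate forms (Rx 7).
ionate and naline present → wexate forms (Rx 1).
ionate and qilol present → elmine forms (Rx 3).
wexate and norol present → runide forms (Rx 4).
elmine and runide present → dorine forms (Rx 2).
dorine and elmine present → sylane forms (Rx 8).
sylane present → raxane forms (Rx 5).
raxane and ionate present → norate forms (Rx 9).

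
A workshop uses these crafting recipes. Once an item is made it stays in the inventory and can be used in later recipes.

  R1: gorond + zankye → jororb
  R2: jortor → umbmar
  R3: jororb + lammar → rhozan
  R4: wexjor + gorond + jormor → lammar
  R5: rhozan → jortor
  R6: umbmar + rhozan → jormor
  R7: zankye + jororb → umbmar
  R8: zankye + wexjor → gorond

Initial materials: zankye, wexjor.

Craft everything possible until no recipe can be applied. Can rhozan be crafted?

rhozan would need jororb and lammar (R3), but lammar is never obtained.

No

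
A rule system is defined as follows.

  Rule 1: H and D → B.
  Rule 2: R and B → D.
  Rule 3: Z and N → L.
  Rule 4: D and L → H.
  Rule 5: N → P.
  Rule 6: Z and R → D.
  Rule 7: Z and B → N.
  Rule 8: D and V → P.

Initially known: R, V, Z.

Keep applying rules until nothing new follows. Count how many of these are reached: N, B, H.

N would need Z and B (Rule 7), but B is never established.
B would need H and D (Rule 1), but H is never established.
H would need D and L (Rule 4), but L is never established.
None of the 3 are reached.

0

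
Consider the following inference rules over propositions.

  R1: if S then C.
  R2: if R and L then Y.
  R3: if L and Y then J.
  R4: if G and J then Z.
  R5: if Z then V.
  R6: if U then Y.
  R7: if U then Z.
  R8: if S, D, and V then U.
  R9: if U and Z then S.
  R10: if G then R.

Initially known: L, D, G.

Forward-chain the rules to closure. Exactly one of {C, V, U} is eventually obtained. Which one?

V

From G, R10 gives R.
From R and L, R2 gives Y.
L and Y hold, so J follows (R3).
From G and J, R4 gives Z.
From Z, R5 gives V.
C would need S (R1), but S is never established. U would need S, D, and V (R8), but S is never established.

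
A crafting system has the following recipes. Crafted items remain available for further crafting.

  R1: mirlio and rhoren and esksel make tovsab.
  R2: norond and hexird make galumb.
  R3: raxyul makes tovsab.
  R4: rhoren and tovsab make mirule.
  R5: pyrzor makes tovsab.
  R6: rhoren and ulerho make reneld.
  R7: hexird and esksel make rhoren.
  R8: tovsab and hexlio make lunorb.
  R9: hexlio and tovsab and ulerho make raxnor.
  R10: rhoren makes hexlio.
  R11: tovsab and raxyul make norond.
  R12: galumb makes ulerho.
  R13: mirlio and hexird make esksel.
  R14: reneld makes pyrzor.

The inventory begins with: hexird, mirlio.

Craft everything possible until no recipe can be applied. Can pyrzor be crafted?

pyrzor would need reneld (R14), but reneld is never obtained.

No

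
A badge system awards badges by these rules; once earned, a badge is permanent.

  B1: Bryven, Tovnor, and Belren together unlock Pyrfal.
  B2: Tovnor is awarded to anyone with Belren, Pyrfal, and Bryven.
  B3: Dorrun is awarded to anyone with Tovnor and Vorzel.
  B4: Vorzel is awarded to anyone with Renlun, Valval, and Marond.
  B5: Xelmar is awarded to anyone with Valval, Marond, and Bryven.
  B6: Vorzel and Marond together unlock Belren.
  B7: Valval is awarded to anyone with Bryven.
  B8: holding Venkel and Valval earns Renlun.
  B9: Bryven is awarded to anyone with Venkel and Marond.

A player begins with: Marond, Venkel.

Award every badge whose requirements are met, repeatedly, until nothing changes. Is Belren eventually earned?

With Venkel and Marond, Bryven is earned (B9).
With Bryven, Valval is earned (B7).
With Venkel and Valval, Renlun is earned (B8).
With Renlun, Valval, and Marond, Vorzel is earned (B4).
With Vorzel and Marond, Belren is earned (B6).

Yes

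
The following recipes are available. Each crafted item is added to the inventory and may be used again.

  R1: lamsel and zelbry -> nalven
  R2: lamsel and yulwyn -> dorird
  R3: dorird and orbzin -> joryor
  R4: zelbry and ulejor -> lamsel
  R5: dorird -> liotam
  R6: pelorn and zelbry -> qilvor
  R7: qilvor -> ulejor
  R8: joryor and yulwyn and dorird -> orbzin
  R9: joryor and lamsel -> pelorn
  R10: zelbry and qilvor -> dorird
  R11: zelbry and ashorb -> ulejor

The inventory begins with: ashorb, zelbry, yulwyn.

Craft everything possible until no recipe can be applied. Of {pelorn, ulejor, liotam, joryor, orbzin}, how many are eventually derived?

Using R11, zelbry and ashorb make ulejor.
zelbry and ulejor -> lamsel (R4).
Using R2, lamsel and yulwyn make dorird.
Using R5, dorird makes liotam.
pelorn would need joryor and lamsel (R9), but joryor is never obtained.
ulejor: reached.
liotam: reached.
joryor would need dorird and orbzin (R3), but orbzin is never obtained.
orbzin would need joryor, yulwyn, and dorird (R8), but joryor is never obtained.
Reached: ulejor and liotam — 2 of the 5.

2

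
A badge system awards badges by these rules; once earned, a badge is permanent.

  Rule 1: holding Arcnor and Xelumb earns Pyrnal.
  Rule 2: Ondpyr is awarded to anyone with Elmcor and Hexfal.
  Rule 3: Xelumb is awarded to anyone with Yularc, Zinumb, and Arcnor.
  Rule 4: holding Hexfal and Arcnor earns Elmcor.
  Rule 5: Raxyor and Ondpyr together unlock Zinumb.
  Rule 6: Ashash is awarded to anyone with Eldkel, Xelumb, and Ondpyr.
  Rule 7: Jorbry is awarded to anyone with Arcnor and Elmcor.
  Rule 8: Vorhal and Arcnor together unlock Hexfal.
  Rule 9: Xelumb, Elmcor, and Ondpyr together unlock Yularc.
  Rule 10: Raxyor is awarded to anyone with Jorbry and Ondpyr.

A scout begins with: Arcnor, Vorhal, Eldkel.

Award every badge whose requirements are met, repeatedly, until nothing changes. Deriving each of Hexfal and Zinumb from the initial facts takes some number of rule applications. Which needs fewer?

Hexfal: With Vorhal and Arcnor, Hexfal is earned (Rule 8). [1 rule application]
Zinumb: With Vorhal and Arcnor, Hexfal is earned (Rule 8). With Hexfal and Arcnor, Elmcor is earned (Rule 4). With Arcnor and Elmcor, Jorbry is earned (Rule 7). With Elmcor and Hexfal, Ondpyr is earned (Rule 2). With Jorbry and Ondpyr, Raxyor is earned (Rule 10). With Raxyor and Ondpyr, Zinumb is earned (Rule 5). [6 rule applications]
Hexfal needs fewer.

Hexfal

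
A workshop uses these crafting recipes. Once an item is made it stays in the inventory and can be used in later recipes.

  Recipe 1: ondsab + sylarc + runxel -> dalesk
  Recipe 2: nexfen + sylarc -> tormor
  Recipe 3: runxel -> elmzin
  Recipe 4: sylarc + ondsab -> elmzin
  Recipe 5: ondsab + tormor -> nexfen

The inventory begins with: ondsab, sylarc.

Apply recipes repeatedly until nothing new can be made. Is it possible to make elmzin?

Yes

Using Recipe 4, sylarc and ondsab make elmzin.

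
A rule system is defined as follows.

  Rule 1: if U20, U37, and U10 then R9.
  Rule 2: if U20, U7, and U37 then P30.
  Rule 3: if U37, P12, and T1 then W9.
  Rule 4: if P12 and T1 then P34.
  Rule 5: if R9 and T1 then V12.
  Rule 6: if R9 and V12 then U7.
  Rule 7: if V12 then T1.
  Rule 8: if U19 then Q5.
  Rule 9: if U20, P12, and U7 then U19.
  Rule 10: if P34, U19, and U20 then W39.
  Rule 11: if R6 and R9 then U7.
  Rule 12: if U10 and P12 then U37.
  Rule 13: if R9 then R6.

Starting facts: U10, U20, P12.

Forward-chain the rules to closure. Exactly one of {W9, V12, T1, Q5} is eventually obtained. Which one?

Q5

From U10 and P12, Rule 12 gives U37.
U20, U37, and U10 hold, so R9 follows (Rule 1).
R9 holds, so R6 follows (Rule 13).
R6 and R9 hold, so U7 follows (Rule 11).
From U20, P12, and U7, Rule 9 gives U19.
U19 holds, so Q5 follows (Rule 8).
V12 would need R9 and T1 (Rule 5), but T1 is never established. T1 would need V12 (Rule 7), but V12 is never established. W9 would need U37, P12, and T1 (Rule 3), but T1 is never established.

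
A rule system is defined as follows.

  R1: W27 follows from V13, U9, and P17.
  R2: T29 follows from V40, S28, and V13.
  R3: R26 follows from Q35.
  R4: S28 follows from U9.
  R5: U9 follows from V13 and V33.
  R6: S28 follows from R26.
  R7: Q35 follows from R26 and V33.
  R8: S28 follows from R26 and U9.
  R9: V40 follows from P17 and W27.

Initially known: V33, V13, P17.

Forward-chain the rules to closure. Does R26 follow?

No

R26 would need Q35 (R3), but Q35 is never established.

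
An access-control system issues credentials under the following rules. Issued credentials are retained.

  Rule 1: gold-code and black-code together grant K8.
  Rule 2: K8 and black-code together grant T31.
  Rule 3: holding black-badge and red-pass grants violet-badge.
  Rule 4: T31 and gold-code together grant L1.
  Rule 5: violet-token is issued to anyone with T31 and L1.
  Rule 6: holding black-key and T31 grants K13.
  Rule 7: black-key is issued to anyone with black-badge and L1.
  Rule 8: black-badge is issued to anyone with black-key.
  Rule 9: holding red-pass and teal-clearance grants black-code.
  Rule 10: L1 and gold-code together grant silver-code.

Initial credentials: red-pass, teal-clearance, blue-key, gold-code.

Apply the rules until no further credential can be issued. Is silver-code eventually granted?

Yes

Holding red-pass and teal-clearance grants black-code (Rule 9).
Holding gold-code and black-code grants K8 (Rule 1).
Holding K8 and black-code grants T31 (Rule 2).
Holding T31 and gold-code grants L1 (Rule 4).
Holding L1 and gold-code grants silver-code (Rule 10).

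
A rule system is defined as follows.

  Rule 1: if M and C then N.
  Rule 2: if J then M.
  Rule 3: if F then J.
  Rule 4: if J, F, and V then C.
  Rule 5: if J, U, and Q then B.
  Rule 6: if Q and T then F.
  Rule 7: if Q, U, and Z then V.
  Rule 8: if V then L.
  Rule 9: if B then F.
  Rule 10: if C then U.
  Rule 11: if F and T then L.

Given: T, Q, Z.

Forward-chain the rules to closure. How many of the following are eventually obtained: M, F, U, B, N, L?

Q and T hold, so F follows (Rule 6).
From F and T, Rule 11 gives L.
From F, Rule 3 gives J.
From J, Rule 2 gives M.
M: reached.
F: reached.
U would need C (Rule 10), but C is never established.
B would need J, U, and Q (Rule 5), but U is never established.
N would need M and C (Rule 1), but C is never established.
L: reached.
Reached: M, F, and L — 3 of the 6.

3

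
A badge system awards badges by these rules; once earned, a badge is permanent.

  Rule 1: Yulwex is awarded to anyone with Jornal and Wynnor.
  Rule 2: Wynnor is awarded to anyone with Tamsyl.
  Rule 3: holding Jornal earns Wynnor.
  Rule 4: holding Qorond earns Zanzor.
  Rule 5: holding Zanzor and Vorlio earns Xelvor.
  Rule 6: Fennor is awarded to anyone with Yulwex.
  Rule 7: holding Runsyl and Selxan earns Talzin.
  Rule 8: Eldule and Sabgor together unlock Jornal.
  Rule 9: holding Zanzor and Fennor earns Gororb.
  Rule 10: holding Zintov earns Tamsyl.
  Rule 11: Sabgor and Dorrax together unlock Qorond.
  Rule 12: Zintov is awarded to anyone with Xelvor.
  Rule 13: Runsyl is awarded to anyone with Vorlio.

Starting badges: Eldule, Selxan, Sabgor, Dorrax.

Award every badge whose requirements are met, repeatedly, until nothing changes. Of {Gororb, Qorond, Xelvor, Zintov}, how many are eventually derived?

With Sabgor and Dorrax, Qorond is earned (Rule 11).
With Eldule and Sabgor, Jornal is earned (Rule 8).
With Qorond, Zanzor is earned (Rule 4).
With Jornal, Wynnor is earned (Rule 3).
With Jornal and Wynnor, Yulwex is earned (Rule 1).
With Yulwex, Fennor is earned (Rule 6).
With Zanzor and Fennor, Gororb is earned (Rule 9).
Gororb: reached.
Qorond: reached.
Xelvor would need Zanzor and Vorlio (Rule 5), but Vorlio is never earned.
Zintov would need Xelvor (Rule 12), but Xelvor is never earned.
Reached: Gororb and Qorond — 2 of the 4.

2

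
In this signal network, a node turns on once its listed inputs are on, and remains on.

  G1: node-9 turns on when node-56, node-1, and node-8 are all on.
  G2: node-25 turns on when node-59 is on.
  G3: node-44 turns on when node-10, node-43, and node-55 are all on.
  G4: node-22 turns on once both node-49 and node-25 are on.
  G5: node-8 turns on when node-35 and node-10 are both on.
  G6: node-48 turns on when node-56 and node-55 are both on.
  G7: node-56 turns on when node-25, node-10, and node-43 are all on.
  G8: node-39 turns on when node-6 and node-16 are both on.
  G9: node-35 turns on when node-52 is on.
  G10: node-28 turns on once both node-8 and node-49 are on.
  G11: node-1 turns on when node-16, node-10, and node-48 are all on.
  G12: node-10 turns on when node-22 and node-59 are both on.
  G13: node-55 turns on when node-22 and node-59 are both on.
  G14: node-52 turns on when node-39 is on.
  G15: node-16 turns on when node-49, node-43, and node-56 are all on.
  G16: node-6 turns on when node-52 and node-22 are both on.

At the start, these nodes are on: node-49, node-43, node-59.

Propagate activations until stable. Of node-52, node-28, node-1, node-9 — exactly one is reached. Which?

node-1

G2: node-59 on → node-25 on.
node-49 and node-25 are on, so node-22 turns on (G4).
G13: node-22 and node-59 on → node-55 on.
G12: node-22 and node-59 on → node-10 on.
node-25, node-10, and node-43 are on, so node-56 turns on (G7).
G15: node-49, node-43, and node-56 on → node-16 on.
node-56 and node-55 are on, so node-48 turns on (G6).
G11: node-16, node-10, and node-48 on → node-1 on.
node-52 would need node-39 (G14), but node-39 never turns on. node-9 would need node-56, node-1, and node-8 (G1), but node-8 never turns on. node-28 would need node-8 and node-49 (G10), but node-8 never turns on.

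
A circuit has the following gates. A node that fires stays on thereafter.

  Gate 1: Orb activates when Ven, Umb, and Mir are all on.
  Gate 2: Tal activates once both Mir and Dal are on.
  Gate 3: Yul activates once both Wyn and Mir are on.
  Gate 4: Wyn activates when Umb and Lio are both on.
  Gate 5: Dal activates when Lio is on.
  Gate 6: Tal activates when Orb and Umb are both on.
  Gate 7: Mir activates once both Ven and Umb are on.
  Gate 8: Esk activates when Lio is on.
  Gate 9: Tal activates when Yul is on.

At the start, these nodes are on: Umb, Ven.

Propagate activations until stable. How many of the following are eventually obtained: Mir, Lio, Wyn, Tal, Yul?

2

Ven and Umb are on, so Mir activates (Gate 7).
Ven, Umb, and Mir are on, so Orb activates (Gate 1).
Gate 6: Orb and Umb on → Tal on.
Mir: reached.
No rule produces Lio, and it is not given.
Wyn would need Umb and Lio (Gate 4), but Lio never turns on.
Tal: reached.
Yul would need Wyn and Mir (Gate 3), but Wyn never turns on.
Reached: Mir and Tal — 2 of the 5.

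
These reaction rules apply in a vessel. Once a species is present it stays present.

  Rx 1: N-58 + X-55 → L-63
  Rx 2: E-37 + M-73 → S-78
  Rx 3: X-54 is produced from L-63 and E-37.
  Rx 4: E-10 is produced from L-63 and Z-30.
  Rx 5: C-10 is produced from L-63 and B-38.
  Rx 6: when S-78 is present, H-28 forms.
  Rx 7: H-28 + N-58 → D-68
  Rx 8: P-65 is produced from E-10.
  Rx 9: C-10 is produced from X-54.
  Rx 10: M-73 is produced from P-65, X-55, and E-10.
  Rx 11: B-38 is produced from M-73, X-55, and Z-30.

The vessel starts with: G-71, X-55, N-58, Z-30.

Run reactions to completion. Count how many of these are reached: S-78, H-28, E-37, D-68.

S-78 would need E-37 and M-73 (Rx 2), but E-37 never forms.
H-28 would need S-78 (Rx 6), but S-78 never forms.
No rule produces E-37, and it is not given.
D-68 would need H-28 and N-58 (Rx 7), but H-28 never forms.
None of the 4 are reached.

0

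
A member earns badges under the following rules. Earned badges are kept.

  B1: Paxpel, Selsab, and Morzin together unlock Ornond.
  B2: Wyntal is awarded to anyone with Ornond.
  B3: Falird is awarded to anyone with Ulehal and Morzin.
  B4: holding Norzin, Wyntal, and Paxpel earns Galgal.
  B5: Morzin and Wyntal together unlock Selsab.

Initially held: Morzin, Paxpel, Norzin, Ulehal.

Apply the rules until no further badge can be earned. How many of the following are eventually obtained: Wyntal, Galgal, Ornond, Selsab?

Wyntal would need Ornond (B2), but Ornond is never earned.
Galgal would need Norzin, Wyntal, and Paxpel (B4), but Wyntal is never earned.
Ornond would need Paxpel, Selsab, and Morzin (B1), but Selsab is never earned.
Selsab would need Morzin and Wyntal (B5), but Wyntal is never earned.
None of the 4 are reached.

0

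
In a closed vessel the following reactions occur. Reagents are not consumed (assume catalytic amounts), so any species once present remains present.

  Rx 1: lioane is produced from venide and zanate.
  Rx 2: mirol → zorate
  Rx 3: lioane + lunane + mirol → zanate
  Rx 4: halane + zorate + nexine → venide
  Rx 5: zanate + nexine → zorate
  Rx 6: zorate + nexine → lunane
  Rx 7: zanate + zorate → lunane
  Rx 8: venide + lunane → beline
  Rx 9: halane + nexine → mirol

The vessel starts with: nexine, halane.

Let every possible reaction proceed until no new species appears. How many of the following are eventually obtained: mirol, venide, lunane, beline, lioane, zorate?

5

halane and nexine present → mirol forms (Rx 9).
mirol present → zorate forms (Rx 2).
zorate and nexine present → lunane forms (Rx 6).
halane, zorate, and nexine present → venide forms (Rx 4).
venide and lunane present → beline forms (Rx 8).
mirol: reached.
venide: reached.
lunane: reached.
beline: reached.
lioane would need venide and zanate (Rx 1), but zanate never forms.
zorate: reached.
Reached: mirol, venide, lunane, beline, and zorate — 5 of the 6.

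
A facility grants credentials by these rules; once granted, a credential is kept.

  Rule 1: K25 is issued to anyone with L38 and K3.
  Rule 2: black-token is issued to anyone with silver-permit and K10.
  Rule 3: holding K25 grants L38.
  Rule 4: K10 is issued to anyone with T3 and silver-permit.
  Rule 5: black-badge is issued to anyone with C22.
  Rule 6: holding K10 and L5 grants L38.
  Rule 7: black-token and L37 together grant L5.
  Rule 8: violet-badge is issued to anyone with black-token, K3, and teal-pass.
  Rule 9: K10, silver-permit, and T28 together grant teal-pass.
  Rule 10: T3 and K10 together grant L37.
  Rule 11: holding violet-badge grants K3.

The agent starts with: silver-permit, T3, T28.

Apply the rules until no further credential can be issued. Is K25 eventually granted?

No

K25 would need L38 and K3 (Rule 1), but K3 is never granted.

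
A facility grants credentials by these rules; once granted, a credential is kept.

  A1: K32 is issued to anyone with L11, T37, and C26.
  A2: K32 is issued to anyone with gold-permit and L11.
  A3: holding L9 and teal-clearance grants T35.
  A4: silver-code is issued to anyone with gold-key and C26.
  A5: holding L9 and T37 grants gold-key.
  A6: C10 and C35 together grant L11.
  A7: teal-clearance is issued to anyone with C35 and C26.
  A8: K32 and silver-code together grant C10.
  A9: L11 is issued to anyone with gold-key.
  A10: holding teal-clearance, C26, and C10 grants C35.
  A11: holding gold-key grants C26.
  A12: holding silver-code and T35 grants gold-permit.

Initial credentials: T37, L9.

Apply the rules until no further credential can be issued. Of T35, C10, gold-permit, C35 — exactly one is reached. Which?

C10

Holding L9 and T37 grants gold-key (A5).
Holding gold-key grants L11 (A9).
Holding gold-key grants C26 (A11).
Holding L11, T37, and C26 grants K32 (A1).
Holding gold-key and C26 grants silver-code (A4).
Holding K32 and silver-code grants C10 (A8).
C35 would need teal-clearance, C26, and C10 (A10), but teal-clearance is never granted. gold-permit would need silver-code and T35 (A12), but T35 is never granted. T35 would need L9 and teal-clearance (A3), but teal-clearance is never granted.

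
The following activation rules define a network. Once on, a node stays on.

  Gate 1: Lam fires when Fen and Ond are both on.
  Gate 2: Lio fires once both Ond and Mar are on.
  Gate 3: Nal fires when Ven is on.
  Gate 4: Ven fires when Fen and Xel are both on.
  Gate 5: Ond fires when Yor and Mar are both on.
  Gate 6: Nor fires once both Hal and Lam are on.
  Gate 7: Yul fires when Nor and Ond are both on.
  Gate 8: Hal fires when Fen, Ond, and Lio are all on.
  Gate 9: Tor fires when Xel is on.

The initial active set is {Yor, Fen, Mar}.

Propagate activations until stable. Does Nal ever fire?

Nal would need Ven (Gate 3), but Ven never turns on.

No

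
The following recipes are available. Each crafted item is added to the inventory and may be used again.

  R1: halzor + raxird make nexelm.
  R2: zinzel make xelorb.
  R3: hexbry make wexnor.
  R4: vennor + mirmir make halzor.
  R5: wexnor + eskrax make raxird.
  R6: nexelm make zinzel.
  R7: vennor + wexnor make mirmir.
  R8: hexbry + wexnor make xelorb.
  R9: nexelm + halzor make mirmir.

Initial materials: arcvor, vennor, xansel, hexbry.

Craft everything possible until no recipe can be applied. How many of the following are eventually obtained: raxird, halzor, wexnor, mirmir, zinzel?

3

Using R3, hexbry makes wexnor.
Using R7, vennor and wexnor make mirmir.
vennor + mirmir → halzor (R4).
raxird would need wexnor and eskrax (R5), but eskrax is never obtained.
halzor: reached.
wexnor: reached.
mirmir: reached.
zinzel would need nexelm (R6), but nexelm is never obtained.
Reached: halzor, wexnor, and mirmir — 3 of the 5.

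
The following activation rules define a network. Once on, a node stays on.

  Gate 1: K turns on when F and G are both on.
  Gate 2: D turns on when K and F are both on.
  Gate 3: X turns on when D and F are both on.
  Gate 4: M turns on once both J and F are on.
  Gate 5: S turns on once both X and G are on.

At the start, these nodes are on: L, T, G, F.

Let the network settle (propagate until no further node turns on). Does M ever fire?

M would need J and F (Gate 4), but J never turns on.

No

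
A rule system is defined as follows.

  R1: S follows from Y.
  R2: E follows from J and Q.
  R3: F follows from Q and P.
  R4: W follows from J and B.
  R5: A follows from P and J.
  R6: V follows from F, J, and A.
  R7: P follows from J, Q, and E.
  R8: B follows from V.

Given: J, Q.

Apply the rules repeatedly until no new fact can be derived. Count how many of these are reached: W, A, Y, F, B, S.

4

J and Q hold, so E follows (R2).
From J, Q, and E, R7 gives P.
P and J hold, so A follows (R5).
Q and P hold, so F follows (R3).
From F, J, and A, R6 gives V.
From V, R8 gives B.
From J and B, R4 gives W.
W: reached.
A: reached.
No rule produces Y, and it is not given.
F: reached.
B: reached.
S would need Y (R1), but Y is never established.
Reached: W, A, F, and B — 4 of the 6.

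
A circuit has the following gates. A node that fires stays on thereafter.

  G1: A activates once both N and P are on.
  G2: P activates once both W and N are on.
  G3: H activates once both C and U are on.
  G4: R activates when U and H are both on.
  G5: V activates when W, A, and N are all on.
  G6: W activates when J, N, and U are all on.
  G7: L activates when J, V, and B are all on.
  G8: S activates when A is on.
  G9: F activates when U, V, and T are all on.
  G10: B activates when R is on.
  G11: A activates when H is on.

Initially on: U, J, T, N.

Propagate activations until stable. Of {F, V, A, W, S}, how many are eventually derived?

J, N, and U are on, so W activates (G6).
W and N are on, so P activates (G2).
G1: N and P on → A on.
A is on, so S activates (G8).
W, A, and N are on, so V activates (G5).
G9: U, V, and T on → F on.
F: reached.
V: reached.
A: reached.
W: reached.
S: reached.
All 5 are reached.

5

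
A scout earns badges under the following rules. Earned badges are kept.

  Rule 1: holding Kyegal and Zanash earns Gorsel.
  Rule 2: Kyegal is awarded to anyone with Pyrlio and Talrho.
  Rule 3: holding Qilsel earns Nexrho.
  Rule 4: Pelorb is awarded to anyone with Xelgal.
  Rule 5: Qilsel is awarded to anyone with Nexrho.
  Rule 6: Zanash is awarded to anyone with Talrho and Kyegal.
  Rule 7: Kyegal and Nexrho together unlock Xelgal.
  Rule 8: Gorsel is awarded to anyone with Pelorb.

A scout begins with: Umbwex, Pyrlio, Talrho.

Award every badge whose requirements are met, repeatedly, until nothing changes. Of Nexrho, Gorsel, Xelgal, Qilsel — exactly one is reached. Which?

Gorsel

With Pyrlio and Talrho, Kyegal is earned (Rule 2).
With Talrho and Kyegal, Zanash is earned (Rule 6).
With Kyegal and Zanash, Gorsel is earned (Rule 1).
Xelgal would need Kyegal and Nexrho (Rule 7), but Nexrho is never earned. Nexrho would need Qilsel (Rule 3), but Qilsel is never earned. Qilsel would need Nexrho (Rule 5), but Nexrho is never earned.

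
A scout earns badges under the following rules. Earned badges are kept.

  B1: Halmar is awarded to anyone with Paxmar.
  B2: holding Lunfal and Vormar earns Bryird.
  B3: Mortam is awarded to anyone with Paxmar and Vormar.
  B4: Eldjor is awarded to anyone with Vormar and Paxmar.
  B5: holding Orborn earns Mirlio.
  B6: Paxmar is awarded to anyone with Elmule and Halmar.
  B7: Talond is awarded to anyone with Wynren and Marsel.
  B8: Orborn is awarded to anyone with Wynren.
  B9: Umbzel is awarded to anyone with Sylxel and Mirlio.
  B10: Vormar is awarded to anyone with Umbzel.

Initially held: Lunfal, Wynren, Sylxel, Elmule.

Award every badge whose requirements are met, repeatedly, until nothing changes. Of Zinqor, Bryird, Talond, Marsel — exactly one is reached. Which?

With Wynren, Orborn is earned (B8).
With Orborn, Mirlio is earned (B5).
With Sylxel and Mirlio, Umbzel is earned (B9).
With Umbzel, Vormar is earned (B10).
With Lunfal and Vormar, Bryird is earned (B2).
Talond would need Wynren and Marsel (B7), but Marsel is never earned. No rule produces Marsel, and it is not given. No rule produces Zinqor, and it is not given.

Bryird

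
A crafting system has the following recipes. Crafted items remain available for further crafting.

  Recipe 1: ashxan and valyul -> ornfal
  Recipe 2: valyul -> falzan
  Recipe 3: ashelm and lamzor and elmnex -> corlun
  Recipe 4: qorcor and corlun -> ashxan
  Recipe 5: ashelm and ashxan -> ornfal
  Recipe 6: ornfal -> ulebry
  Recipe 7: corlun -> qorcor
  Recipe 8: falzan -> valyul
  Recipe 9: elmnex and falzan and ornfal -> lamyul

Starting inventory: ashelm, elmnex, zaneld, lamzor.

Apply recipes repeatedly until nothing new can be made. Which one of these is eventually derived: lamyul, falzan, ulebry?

ulebry

Using Recipe 3, ashelm, lamzor, and elmnex make corlun.
Using Recipe 7, corlun makes qorcor.
Using Recipe 4, qorcor and corlun make ashxan.
Using Recipe 5, ashelm and ashxan make ornfal.
Using Recipe 6, ornfal makes ulebry.
lamyul would need elmnex, falzan, and ornfal (Recipe 9), but falzan is never obtained. falzan would need valyul (Recipe 2), but valyul is never obtained.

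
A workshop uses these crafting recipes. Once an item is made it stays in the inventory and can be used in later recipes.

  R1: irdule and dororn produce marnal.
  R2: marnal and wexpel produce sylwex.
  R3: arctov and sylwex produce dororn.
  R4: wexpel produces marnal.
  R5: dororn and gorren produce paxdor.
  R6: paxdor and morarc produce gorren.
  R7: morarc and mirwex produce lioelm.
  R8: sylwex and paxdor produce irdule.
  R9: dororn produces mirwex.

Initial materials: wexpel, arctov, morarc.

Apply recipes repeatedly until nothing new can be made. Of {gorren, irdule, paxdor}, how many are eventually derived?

gorren would need paxdor and morarc (R6), but paxdor is never obtained.
irdule would need sylwex and paxdor (R8), but paxdor is never obtained.
paxdor would need dororn and gorren (R5), but gorren is never obtained.
None of the 3 are reached.

0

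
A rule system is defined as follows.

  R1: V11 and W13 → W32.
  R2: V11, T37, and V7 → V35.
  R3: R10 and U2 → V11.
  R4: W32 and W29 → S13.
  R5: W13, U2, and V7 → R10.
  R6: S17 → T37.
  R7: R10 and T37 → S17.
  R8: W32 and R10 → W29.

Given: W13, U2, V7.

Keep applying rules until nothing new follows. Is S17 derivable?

S17 would need R10 and T37 (R7), but T37 is never established.

No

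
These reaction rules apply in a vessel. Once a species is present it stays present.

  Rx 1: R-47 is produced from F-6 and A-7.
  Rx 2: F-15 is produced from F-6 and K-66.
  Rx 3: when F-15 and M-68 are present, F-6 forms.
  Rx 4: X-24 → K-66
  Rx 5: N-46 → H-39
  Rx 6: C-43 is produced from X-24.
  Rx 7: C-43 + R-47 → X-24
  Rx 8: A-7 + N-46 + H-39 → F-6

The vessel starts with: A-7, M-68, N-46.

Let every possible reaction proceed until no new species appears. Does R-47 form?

N-46 present → H-39 forms (Rx 5).
A-7, N-46, and H-39 present → F-6 forms (Rx 8).
F-6 and A-7 present → R-47 forms (Rx 1).

Yes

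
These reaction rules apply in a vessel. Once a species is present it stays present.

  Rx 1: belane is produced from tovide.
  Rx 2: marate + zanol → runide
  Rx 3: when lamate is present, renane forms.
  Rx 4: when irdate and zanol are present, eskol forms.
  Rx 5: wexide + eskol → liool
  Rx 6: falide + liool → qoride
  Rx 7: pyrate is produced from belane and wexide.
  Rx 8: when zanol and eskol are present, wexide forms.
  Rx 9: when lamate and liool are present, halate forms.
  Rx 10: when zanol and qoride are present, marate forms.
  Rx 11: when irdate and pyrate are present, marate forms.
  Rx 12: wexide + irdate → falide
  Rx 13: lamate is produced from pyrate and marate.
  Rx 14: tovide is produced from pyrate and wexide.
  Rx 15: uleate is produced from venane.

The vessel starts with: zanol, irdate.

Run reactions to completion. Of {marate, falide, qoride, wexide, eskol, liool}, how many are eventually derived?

irdate and zanol present → eskol forms (Rx 4).
zanol and eskol present → wexide forms (Rx 8).
wexide and eskol present → liool forms (Rx 5).
wexide and irdate present → falide forms (Rx 12).
falide and liool present → qoride forms (Rx 6).
zanol and qoride present → marate forms (Rx 10).
marate: reached.
falide: reached.
qoride: reached.
wexide: reached.
eskol: reached.
liool: reached.
All 6 are reached.

6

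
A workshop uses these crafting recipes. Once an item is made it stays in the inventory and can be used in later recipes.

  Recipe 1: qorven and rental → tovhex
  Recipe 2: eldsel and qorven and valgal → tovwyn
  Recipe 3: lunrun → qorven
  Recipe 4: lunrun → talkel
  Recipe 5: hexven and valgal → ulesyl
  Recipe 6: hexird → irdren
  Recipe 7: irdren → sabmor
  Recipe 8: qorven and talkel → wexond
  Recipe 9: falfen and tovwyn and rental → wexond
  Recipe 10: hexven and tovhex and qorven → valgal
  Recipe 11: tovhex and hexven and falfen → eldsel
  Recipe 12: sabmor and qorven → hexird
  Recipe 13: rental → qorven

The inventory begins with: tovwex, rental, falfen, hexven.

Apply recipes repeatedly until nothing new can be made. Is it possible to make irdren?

No

irdren would need hexird (Recipe 6), but hexird is never obtained.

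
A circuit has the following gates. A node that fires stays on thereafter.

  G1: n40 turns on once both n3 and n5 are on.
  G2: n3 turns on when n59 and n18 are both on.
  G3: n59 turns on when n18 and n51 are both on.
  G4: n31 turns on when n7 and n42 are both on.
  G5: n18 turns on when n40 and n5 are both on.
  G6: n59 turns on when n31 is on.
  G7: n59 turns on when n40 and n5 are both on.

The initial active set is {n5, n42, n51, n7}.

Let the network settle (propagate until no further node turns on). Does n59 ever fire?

Yes

G4: n7 and n42 on → n31 on.
G6: n31 on → n59 on.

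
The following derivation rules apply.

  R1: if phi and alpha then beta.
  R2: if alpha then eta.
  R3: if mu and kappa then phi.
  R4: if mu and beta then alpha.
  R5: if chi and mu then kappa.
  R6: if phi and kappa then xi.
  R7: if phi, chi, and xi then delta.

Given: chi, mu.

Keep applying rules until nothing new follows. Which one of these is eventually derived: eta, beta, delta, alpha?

From chi and mu, R5 gives kappa.
mu and kappa hold, so phi follows (R3).
phi and kappa hold, so xi follows (R6).
From phi, chi, and xi, R7 gives delta.
alpha would need mu and beta (R4), but beta is never established. eta would need alpha (R2), but alpha is never established. beta would need phi and alpha (R1), but alpha is never established.

delta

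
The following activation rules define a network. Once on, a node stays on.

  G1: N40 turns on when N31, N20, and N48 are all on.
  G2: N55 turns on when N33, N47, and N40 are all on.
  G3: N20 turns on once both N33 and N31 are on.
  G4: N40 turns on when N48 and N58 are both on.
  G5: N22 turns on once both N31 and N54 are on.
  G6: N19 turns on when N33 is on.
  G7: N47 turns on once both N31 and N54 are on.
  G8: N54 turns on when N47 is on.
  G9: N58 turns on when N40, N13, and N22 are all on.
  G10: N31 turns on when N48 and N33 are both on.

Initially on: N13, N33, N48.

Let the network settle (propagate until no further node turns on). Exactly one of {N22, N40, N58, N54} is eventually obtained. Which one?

G10: N48 and N33 on → N31 on.
N33 and N31 are on, so N20 turns on (G3).
G1: N31, N20, and N48 on → N40 on.
N22 would need N31 and N54 (G5), but N54 never turns on. N54 would need N47 (G8), but N47 never turns on. N58 would need N40, N13, and N22 (G9), but N22 never turns on.

N40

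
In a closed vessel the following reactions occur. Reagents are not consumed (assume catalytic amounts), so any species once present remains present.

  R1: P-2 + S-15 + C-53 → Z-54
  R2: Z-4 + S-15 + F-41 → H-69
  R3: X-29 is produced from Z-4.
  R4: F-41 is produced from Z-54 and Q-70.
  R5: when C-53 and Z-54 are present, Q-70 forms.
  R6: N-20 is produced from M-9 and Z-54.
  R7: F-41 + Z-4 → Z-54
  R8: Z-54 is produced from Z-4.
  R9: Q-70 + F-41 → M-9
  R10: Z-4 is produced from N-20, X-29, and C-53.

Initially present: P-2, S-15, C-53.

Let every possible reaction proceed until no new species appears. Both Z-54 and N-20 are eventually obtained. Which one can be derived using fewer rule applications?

Z-54

Z-54: P-2, S-15, and C-53 present → Z-54 forms (R1). [1 rule application]
N-20: P-2, S-15, and C-53 present → Z-54 forms (R1). C-53 and Z-54 present → Q-70 forms (R5). Z-54 and Q-70 present → F-41 forms (R4). Q-70 and F-41 present → M-9 forms (R9). M-9 and Z-54 present → N-20 forms (R6). [5 rule applications]
Z-54 needs fewer.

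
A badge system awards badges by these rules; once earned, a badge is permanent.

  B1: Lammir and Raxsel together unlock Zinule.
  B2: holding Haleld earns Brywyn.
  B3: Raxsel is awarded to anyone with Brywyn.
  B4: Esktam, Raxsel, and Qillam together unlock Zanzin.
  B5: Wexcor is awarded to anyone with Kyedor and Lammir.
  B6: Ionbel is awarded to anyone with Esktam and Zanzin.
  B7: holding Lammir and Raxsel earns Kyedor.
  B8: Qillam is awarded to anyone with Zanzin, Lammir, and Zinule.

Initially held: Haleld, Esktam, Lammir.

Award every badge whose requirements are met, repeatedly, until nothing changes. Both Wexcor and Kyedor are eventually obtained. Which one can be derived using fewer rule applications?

Kyedor

Kyedor: With Haleld, Brywyn is earned (B2). With Brywyn, Raxsel is earned (B3). With Lammir and Raxsel, Kyedor is earned (B7). [3 rule applications]
Wexcor: With Haleld, Brywyn is earned (B2). With Brywyn, Raxsel is earned (B3). With Lammir and Raxsel, Kyedor is earned (B7). With Kyedor and Lammir, Wexcor is earned (B5). [4 rule applications]
Kyedor needs fewer.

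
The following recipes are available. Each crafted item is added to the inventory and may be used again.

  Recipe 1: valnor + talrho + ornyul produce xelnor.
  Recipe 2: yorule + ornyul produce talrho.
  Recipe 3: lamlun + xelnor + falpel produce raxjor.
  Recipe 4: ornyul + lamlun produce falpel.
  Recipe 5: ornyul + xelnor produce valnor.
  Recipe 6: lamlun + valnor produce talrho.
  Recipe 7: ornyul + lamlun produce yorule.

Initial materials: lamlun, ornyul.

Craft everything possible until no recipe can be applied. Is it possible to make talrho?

Using Recipe 7, ornyul and lamlun make yorule.
yorule + ornyul → talrho (Recipe 2).

Yes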